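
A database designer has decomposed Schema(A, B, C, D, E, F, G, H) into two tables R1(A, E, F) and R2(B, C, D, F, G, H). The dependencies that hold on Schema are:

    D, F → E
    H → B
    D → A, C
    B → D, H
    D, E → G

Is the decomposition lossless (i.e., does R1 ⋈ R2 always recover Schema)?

No

Common attributes: R1 ∩ R2 = {F}.
No dependency enlarges {F}, so (F)⁺ = {F}.
The closure contains neither all of R1 = {A, E, F} nor all of R2 = {B, C, D, F, G, H}, so the common attributes are not a superkey of either fragment. The join is lossy.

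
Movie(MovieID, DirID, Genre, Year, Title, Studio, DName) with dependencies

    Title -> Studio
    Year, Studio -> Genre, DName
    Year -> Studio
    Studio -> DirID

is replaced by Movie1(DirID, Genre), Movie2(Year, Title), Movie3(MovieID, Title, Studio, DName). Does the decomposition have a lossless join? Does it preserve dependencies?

Lossless test (chase): Rows 2 and 3 agree on Title; apply Title→Studio and equate their Studio entries. Rows 2 and 3 agree on Studio; apply Studio→DirID and equate their DirID entries. No row becomes fully distinguished — the join is lossy.
Dependency preservation: the restricted closure of {Year, Studio} across the fragments never reaches {Genre, DName}, so Year, Studio → Genre, DName cannot be enforced without a join — not preserved.

lossy and not dependency-preserving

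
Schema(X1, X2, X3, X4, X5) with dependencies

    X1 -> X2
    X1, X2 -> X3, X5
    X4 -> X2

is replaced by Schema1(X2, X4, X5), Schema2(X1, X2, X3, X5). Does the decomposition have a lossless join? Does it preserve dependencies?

Lossless test: (X2, X5)⁺ = {X2, X5}, which is a superkey of neither fragment — lossy.
Dependency preservation: every FD's attributes lie within a single fragment, so each can be enforced locally — preserved.

lossy but dependency-preserving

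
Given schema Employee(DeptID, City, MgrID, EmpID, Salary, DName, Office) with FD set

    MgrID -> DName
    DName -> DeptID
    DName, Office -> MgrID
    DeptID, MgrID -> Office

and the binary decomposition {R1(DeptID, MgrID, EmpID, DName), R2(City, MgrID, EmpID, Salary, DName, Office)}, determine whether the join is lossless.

Yes

Common attributes: R1 ∩ R2 = {MgrID, EmpID, DName}.
Closure of {MgrID, EmpID, DName}: DName → DeptID applies, adding DeptID; DeptID, MgrID → Office applies, adding Office. So (MgrID, EmpID, DName)⁺ = {DeptID, MgrID, EmpID, DName, Office}.
This closure contains every attribute of R1, so R1 ∩ R2 → R1. The join is lossless.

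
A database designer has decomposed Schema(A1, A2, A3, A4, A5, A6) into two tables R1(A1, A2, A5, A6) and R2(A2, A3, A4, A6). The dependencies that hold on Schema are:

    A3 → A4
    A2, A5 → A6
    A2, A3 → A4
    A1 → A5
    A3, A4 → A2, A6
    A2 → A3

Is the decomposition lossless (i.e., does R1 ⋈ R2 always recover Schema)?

Yes

Common attributes: R1 ∩ R2 = {A2, A6}.
Closure of {A2, A6}: A2 → A3 applies, adding A3; A3 → A4 applies, adding A4. So (A2, A6)⁺ = {A2, A3, A4, A6}.
This closure contains every attribute of R2, so R1 ∩ R2 → R2. The join is lossless.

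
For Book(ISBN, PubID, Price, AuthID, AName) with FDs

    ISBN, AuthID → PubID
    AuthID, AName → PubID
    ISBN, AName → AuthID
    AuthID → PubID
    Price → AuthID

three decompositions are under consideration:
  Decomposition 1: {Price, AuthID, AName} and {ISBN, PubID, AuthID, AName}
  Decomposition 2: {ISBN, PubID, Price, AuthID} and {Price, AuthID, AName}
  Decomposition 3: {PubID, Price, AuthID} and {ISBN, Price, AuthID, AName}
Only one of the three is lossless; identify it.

Decomposition 3

Decomposition 1: common = {AuthID, AName}, closure = {PubID, AuthID, AName} → lossy.
Decomposition 2: common = {Price, AuthID}, closure = {PubID, Price, AuthID} → lossy.
Decomposition 3: common = {Price, AuthID}, closure = {PubID, Price, AuthID} → lossless.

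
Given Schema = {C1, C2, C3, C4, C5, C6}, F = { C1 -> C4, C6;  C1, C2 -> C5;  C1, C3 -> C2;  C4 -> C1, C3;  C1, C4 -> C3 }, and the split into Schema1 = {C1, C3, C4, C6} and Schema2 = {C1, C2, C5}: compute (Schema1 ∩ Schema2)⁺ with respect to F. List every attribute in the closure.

C1, C2, C3, C4, C5, C6

Schema1 ∩ Schema2 = {C1}.
C1 → C4, C6 applies, adding C4, C6
C4 → C1, C3 applies, adding C3
C1, C3 → C2 applies, adding C2
C1, C2 → C5 applies, adding C5
Closure: {C1, C2, C3, C4, C5, C6}.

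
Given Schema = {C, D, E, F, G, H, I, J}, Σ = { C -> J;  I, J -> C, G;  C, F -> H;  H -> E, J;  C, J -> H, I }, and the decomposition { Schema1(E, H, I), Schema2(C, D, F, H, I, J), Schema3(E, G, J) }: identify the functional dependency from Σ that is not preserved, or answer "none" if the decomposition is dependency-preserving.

I, J -> C, G

Check I, J → C, G: no single fragment contains all of {C, G, I, J}, and the restricted closure of {I, J} across the fragments never reaches {C, G}.
C → J is preserved.
C, F → H is preserved.
H → E, J is preserved.
C, J → H, I is preserved.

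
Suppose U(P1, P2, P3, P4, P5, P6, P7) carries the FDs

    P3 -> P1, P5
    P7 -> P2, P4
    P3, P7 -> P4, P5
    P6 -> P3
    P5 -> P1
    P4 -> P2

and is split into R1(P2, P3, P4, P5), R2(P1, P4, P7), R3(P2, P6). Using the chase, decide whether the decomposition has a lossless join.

No

Chase test. Columns are P1, P2, P3, P4, P5, P6, P7; row i has aⱼ where attribute j ∈ Ri, else bᵢⱼ.
Initial tableau (one row per fragment):
  row 1: b11 a2 a3 a4 a5 b16 b17
  row 2: a1 b22 b23 a4 b25 b26 a7
  row 3: b31 a2 b33 b34 b35 a6 b37
Rows 1 and 2 agree on P4; apply P4→P2 and equate their P2 entries.
No row becomes fully distinguished — the join is lossy.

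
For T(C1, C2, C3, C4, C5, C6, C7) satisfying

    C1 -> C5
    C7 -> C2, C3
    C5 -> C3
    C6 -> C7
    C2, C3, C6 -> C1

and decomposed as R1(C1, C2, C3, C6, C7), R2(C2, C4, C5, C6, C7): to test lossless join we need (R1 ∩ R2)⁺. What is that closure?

C1, C2, C3, C5, C6, C7

R1 ∩ R2 = {C2, C6, C7}.
C7 → C2, C3 applies, adding C3
C2, C3, C6 → C1 applies, adding C1
C1 → C5 applies, adding C5
Closure: {C1, C2, C3, C5, C6, C7}.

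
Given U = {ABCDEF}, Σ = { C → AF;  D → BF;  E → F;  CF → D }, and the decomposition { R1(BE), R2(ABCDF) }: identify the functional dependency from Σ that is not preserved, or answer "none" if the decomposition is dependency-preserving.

Check E → F: no single fragment contains all of {EF}, and the restricted closure of {E} across the fragments never reaches {F}.
C → AF is preserved.
D → BF is preserved.
CF → D is preserved.

E → F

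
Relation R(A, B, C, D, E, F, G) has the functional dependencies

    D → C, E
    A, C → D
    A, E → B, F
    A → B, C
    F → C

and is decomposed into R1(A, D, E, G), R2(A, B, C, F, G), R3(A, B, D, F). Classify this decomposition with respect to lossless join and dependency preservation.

Lossless test (chase): Rows 1 and 3 agree on D; apply D→C, E and equate their C, E entries. Rows 1 and 3 agree on A, E; apply A, E→B, F and equate their B, F entries. Rows 1 and 2 agree on A; apply A→B, C and equate their B, C entries. Rows 1 and 2 agree on A, C; apply A, C→D and equate their D entries. Rows 1 and 2 agree on D; apply D→C, E and equate their C, E entries. Row 1 is now all distinguished symbols — the join is lossless.
Dependency preservation: the restricted closure of {D} across the fragments never reaches {C, E}, so D → C, E cannot be enforced without a join — not preserved.

lossless but not dependency-preserving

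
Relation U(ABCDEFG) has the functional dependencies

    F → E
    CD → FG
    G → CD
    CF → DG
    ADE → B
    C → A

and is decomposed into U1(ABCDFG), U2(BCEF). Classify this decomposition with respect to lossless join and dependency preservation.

Lossless test: (BCF)⁺ = {ABCDEFG}, which contains all of one fragment — lossless.
Dependency preservation: the restricted closure of {ADE} across the fragments never reaches {B}, so ADE → B cannot be enforced without a join — not preserved.

lossless but not dependency-preserving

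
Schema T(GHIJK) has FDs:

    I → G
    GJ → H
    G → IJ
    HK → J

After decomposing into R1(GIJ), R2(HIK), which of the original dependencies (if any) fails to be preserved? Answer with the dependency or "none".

HK → J

Check HK → J: no single fragment contains all of {HJK}, and the restricted closure of {HK} across the fragments never reaches {J}.
I → G is preserved.
GJ → H is preserved.
G → IJ is preserved.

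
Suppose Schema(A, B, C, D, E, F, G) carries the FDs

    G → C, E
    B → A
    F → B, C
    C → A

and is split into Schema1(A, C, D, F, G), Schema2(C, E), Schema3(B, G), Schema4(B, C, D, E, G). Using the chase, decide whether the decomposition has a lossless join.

No

Chase test. Columns are A, B, C, D, E, F, G; row i has aⱼ where attribute j ∈ Schemai, else bᵢⱼ.
Initial tableau (one row per fragment):
  row 1: a1 b12 a3 a4 b15 a6 a7
  row 2: b21 b22 a3 b24 a5 b26 b27
  row 3: b31 a2 b33 b34 b35 b36 a7
  row 4: b41 a2 a3 a4 a5 b46 a7
Rows 1 and 3 agree on G; apply G→C, E and equate their C, E entries.
Rows 1 and 4 agree on G; apply G→C, E and equate their C, E entries.
Rows 3 and 4 agree on B; apply B→A and equate their A entries.
Rows 1 and 2 agree on C; apply C→A and equate their A entries.
Rows 1 and 3 agree on C; apply C→A and equate their A entries.
No row becomes fully distinguished — the join is lossy.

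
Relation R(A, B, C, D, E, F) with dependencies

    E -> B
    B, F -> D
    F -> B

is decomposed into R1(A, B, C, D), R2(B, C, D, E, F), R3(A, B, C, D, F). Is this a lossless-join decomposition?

Chase test. Columns are A, B, C, D, E, F; row i has aⱼ where attribute j ∈ Ri, else bᵢⱼ.
Initial tableau (one row per fragment):
  row 1: a1 a2 a3 a4 b15 b16
  row 2: b21 a2 a3 a4 a5 a6
  row 3: a1 a2 a3 a4 b35 a6
No row becomes fully distinguished — the join is lossy.

No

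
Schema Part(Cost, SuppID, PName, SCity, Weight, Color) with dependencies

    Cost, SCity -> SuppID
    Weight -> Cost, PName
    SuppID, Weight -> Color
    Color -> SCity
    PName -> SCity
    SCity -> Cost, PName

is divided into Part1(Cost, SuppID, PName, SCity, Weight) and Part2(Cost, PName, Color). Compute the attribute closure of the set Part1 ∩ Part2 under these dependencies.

Cost, SuppID, PName, SCity

Part1 ∩ Part2 = {Cost, PName}.
PName → SCity applies, adding SCity
Cost, SCity → SuppID applies, adding SuppID
Closure: {Cost, SuppID, PName, SCity}.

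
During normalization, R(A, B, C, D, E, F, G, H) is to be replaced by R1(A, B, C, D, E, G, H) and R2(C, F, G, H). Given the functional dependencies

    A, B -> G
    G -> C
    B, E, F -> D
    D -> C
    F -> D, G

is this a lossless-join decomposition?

No

Common attributes: R1 ∩ R2 = {C, G, H}.
No dependency enlarges {C, G, H}, so (C, G, H)⁺ = {C, G, H}.
The closure contains neither all of R1 = {A, B, C, D, E, G, H} nor all of R2 = {C, F, G, H}, so the common attributes are not a superkey of either fragment. The join is lossy.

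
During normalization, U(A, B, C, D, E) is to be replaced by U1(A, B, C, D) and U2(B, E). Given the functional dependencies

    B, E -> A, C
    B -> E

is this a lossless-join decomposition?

Yes

Common attributes: U1 ∩ U2 = {B}.
Closure of {B}: B → E applies, adding E; B, E → A, C applies, adding A, C. So (B)⁺ = {A, B, C, E}.
This closure contains every attribute of U2, so U1 ∩ U2 → U2. The join is lossless.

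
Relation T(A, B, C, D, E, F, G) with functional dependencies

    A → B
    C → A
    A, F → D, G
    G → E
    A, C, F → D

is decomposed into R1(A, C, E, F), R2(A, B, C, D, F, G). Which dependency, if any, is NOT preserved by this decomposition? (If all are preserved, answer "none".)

G → E

Check G → E: no single fragment contains all of {E, G}, and the restricted closure of {G} across the fragments never reaches {E}.
A → B is preserved.
C → A is preserved.
A, F → D, G is preserved.
A, C, F → D is preserved.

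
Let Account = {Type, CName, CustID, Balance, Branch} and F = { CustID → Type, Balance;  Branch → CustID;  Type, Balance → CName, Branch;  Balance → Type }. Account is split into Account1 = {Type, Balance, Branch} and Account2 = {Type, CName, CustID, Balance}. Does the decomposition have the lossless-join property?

Common attributes: Account1 ∩ Account2 = {Type, Balance}.
Closure of {Type, Balance}: Type, Balance → CName, Branch applies, adding CName, Branch; Branch → CustID applies, adding CustID. So (Type, Balance)⁺ = {Type, CName, CustID, Balance, Branch}.
This closure contains every attribute of Account1, so Account1 ∩ Account2 → Account1. The join is lossless.

Yes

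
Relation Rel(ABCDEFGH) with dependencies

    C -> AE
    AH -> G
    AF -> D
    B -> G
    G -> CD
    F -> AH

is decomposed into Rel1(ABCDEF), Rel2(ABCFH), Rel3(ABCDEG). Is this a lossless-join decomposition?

Chase test. Columns are ABCDEFGH; row i has aⱼ where attribute j ∈ Reli, else bᵢⱼ.
Initial tableau (one row per fragment):
  row 1: a1 a2 a3 a4 a5 a6 b17 b18
  row 2: a1 a2 a3 b24 b25 a6 b27 a8
  row 3: a1 a2 a3 a4 a5 b36 a7 b38
Rows 1 and 2 agree on C; apply C→AE and equate their AE entries.
Rows 1 and 2 agree on AF; apply AF→D and equate their D entries.
Rows 1 and 2 agree on B; apply B→G and equate their G entries.
Rows 1 and 3 agree on B; apply B→G and equate their G entries.
Rows 1 and 2 agree on F; apply F→AH and equate their AH entries.
Row 1 is now all distinguished symbols — the join is lossless.

Yes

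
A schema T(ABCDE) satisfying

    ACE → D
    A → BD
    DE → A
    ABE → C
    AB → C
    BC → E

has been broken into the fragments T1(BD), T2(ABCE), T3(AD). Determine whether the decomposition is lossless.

Yes

Chase test. Columns are ABCDE; row i has aⱼ where attribute j ∈ Ti, else bᵢⱼ.
Initial tableau (one row per fragment):
  row 1: b11 a2 b13 a4 b15
  row 2: a1 a2 a3 b24 a5
  row 3: a1 b32 b33 a4 b35
Rows 2 and 3 agree on A; apply A→BD and equate their BD entries.
Rows 2 and 3 agree on AB; apply AB→C and equate their C entries.
Rows 2 and 3 agree on BC; apply BC→E and equate their E entries.
Row 2 is now all distinguished symbols — the join is lossless.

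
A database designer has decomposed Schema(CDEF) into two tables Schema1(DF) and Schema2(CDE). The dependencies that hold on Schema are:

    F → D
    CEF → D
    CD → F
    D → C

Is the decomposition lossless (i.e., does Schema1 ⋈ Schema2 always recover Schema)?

Common attributes: Schema1 ∩ Schema2 = {D}.
Closure of {D}: D → C applies, adding C; CD → F applies, adding F. So (D)⁺ = {CDF}.
This closure contains every attribute of Schema1, so Schema1 ∩ Schema2 → Schema1. The join is lossless.

Yes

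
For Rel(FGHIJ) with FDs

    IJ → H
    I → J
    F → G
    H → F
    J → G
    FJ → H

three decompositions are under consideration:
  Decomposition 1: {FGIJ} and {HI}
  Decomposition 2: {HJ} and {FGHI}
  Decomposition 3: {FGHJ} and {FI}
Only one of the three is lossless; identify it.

Decomposition 1

Decomposition 1: common = {I}, closure = {FGHIJ} → lossless.
Decomposition 2: common = {H}, closure = {FGH} → lossy.
Decomposition 3: common = {F}, closure = {FG} → lossy.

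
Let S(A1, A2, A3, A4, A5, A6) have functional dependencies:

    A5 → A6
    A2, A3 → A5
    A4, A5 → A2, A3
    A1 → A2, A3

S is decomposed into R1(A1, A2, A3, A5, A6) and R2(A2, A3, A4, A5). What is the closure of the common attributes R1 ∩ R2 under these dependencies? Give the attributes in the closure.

R1 ∩ R2 = {A2, A3, A5}.
A5 → A6 applies, adding A6
Closure: {A2, A3, A5, A6}.

A2, A3, A5, A6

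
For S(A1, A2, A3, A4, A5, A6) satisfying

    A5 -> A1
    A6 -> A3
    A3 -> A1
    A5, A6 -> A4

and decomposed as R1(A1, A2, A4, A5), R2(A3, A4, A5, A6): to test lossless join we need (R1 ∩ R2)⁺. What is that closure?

A1, A4, A5

R1 ∩ R2 = {A4, A5}.
A5 → A1 applies, adding A1
Closure: {A1, A4, A5}.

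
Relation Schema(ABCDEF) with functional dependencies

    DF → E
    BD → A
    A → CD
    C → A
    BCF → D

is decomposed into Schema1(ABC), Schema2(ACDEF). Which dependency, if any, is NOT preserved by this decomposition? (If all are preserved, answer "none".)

Check BD → A: no single fragment contains all of {ABD}, and the restricted closure of {BD} across the fragments never reaches {A}.
DF → E is preserved.
A → CD is preserved.
C → A is preserved.
BCF → D is preserved.

BD → A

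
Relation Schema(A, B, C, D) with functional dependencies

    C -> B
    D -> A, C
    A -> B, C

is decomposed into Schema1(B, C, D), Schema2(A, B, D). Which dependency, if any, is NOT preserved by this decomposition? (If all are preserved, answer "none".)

A -> B, C

Check A → B, C: no single fragment contains all of {A, B, C}, and the restricted closure of {A} across the fragments never reaches {B, C}.
C → B is preserved.
D → A, C is preserved.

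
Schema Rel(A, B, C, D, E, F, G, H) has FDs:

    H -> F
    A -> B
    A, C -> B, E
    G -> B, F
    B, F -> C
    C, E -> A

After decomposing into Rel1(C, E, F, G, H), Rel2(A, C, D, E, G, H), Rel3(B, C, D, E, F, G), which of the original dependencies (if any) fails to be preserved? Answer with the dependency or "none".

A -> B

Check A → B: no single fragment contains all of {A, B}, and the restricted closure of {A} across the fragments never reaches {B}.
H → F is preserved.
A, C → B, E is preserved.
G → B, F is preserved.
B, F → C is preserved.
C, E → A is preserved.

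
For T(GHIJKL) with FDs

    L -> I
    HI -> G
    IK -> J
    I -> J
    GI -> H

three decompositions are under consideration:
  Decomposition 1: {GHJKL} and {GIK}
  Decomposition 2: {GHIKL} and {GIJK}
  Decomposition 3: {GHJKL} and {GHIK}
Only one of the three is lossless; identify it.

Decomposition 2

Decomposition 1: common = {GK}, closure = {GK} → lossy.
Decomposition 2: common = {GIK}, closure = {GHIJK} → lossless.
Decomposition 3: common = {GHK}, closure = {GHK} → lossy.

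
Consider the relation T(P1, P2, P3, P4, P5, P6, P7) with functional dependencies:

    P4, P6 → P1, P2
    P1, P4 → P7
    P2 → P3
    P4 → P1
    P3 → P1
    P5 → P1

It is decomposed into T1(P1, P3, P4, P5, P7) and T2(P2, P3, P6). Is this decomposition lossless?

Common attributes: T1 ∩ T2 = {P3}.
Closure of {P3}: P3 → P1 applies, adding P1. So (P3)⁺ = {P1, P3}.
The closure contains neither all of T1 = {P1, P3, P4, P5, P7} nor all of T2 = {P2, P3, P6}, so the common attributes are not a superkey of either fragment. The join is lossy.

No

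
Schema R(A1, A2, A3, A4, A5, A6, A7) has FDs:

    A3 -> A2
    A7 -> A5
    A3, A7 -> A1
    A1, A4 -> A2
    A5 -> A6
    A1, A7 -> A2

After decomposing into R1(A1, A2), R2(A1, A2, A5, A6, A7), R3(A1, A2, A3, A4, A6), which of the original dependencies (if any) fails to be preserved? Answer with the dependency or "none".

Check A3, A7 → A1: no single fragment contains all of {A1, A3, A7}, and the restricted closure of {A3, A7} across the fragments never reaches {A1}.
A3 → A2 is preserved.
A7 → A5 is preserved.
A1, A4 → A2 is preserved.
A5 → A6 is preserved.
A1, A7 → A2 is preserved.

A3, A7 -> A1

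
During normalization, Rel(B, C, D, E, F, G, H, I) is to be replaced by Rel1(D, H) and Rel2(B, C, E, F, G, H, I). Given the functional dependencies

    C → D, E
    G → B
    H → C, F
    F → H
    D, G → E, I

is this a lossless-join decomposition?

Common attributes: Rel1 ∩ Rel2 = {H}.
Closure of {H}: H → C, F applies, adding C, F; C → D, E applies, adding D, E. So (H)⁺ = {C, D, E, F, H}.
This closure contains every attribute of Rel1, so Rel1 ∩ Rel2 → Rel1. The join is lossless.

Yes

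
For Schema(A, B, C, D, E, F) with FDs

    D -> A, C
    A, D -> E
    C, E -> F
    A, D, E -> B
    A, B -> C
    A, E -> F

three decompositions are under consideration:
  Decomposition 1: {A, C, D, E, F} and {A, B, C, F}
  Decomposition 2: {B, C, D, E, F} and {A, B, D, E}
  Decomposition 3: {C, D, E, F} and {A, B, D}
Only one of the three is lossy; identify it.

Decomposition 1: common = {A, C, F}, closure = {A, C, F} → lossy.
Decomposition 2: common = {B, D, E}, closure = {A, B, C, D, E, F} → lossless.
Decomposition 3: common = {D}, closure = {A, B, C, D, E, F} → lossless.

Decomposition 1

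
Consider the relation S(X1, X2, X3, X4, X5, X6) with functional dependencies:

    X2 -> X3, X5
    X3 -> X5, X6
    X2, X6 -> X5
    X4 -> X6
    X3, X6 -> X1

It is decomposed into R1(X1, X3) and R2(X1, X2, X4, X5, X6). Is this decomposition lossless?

Common attributes: R1 ∩ R2 = {X1}.
No dependency enlarges {X1}, so (X1)⁺ = {X1}.
The closure contains neither all of R1 = {X1, X3} nor all of R2 = {X1, X2, X4, X5, X6}, so the common attributes are not a superkey of either fragment. The join is lossy.

No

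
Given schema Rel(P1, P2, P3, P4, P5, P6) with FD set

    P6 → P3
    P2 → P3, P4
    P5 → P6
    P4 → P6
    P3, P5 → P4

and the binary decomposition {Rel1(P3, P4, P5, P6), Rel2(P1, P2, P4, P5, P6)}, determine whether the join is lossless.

Yes

Common attributes: Rel1 ∩ Rel2 = {P4, P5, P6}.
Closure of {P4, P5, P6}: P6 → P3 applies, adding P3. So (P4, P5, P6)⁺ = {P3, P4, P5, P6}.
This closure contains every attribute of Rel1, so Rel1 ∩ Rel2 → Rel1. The join is lossless.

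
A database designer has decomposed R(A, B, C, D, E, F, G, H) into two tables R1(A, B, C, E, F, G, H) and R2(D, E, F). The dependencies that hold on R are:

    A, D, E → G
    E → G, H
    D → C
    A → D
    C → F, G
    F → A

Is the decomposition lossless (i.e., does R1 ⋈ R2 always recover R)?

Common attributes: R1 ∩ R2 = {E, F}.
Closure of {E, F}: E → G, H applies, adding G, H; F → A applies, adding A; A → D applies, adding D; D → C applies, adding C. So (E, F)⁺ = {A, C, D, E, F, G, H}.
This closure contains every attribute of R2, so R1 ∩ R2 → R2. The join is lossless.

Yes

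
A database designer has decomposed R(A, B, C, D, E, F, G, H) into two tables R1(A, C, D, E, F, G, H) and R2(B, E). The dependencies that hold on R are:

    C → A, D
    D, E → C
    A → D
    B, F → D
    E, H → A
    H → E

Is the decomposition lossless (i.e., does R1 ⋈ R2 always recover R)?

Common attributes: R1 ∩ R2 = {E}.
No dependency enlarges {E}, so (E)⁺ = {E}.
The closure contains neither all of R1 = {A, C, D, E, F, G, H} nor all of R2 = {B, E}, so the common attributes are not a superkey of either fragment. The join is lossy.

No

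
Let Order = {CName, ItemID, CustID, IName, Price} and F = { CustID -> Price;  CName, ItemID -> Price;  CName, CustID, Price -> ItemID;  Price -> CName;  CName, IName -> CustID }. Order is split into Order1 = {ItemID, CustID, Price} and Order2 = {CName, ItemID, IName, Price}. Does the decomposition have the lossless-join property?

No

Common attributes: Order1 ∩ Order2 = {ItemID, Price}.
Closure of {ItemID, Price}: Price → CName applies, adding CName. So (ItemID, Price)⁺ = {CName, ItemID, Price}.
The closure contains neither all of Order1 = {ItemID, CustID, Price} nor all of Order2 = {CName, ItemID, IName, Price}, so the common attributes are not a superkey of either fragment. The join is lossy.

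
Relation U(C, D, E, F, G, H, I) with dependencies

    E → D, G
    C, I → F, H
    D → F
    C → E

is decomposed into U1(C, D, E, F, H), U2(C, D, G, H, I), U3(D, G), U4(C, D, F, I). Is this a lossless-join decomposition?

Yes

Chase test. Columns are C, D, E, F, G, H, I; row i has aⱼ where attribute j ∈ Ui, else bᵢⱼ.
Initial tableau (one row per fragment):
  row 1: a1 a2 a3 a4 b15 a6 b17
  row 2: a1 a2 b23 b24 a5 a6 a7
  row 3: b31 a2 b33 b34 a5 b36 b37
  row 4: a1 a2 b43 a4 b45 b46 a7
Rows 2 and 4 agree on C, I; apply C, I→F, H and equate their F, H entries.
Rows 1 and 3 agree on D; apply D→F and equate their F entries.
Rows 1 and 2 agree on C; apply C→E and equate their E entries.
Rows 1 and 4 agree on C; apply C→E and equate their E entries.
Rows 1 and 2 agree on E; apply E→D, G and equate their D, G entries.
Rows 1 and 4 agree on E; apply E→D, G and equate their D, G entries.
Row 2 is now all distinguished symbols — the join is lossless.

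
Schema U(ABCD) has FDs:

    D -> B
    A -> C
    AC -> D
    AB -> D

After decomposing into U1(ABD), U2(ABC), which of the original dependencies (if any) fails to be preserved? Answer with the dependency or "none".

D → B lies within U1.
A → C lies within U2.
AC → D: restricted closure across fragments reaches D.
AB → D lies within U1.
Every dependency is enforceable on the fragments, so the decomposition is dependency-preserving.

none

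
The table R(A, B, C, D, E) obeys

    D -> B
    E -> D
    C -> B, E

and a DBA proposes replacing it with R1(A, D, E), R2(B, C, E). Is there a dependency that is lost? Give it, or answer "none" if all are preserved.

Check D → B: no single fragment contains all of {B, D}, and the restricted closure of {D} across the fragments never reaches {B}.
E → D is preserved.
C → B, E is preserved.

D -> B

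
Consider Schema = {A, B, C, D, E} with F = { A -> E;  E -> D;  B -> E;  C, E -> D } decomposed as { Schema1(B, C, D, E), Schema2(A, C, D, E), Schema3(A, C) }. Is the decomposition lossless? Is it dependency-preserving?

lossy but dependency-preserving

Lossless test (chase): Rows 2 and 3 agree on A; apply A→E and equate their E entries. Rows 1 and 3 agree on E; apply E→D and equate their D entries. No row becomes fully distinguished — the join is lossy.
Dependency preservation: every FD's attributes lie within a single fragment, so each can be enforced locally — preserved.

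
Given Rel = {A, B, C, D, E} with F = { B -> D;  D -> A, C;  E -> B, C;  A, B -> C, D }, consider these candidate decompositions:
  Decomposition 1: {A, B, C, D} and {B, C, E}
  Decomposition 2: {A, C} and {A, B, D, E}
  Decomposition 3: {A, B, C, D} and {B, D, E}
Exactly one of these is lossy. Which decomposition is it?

Decomposition 1: common = {B, C}, closure = {A, B, C, D} → lossless.
Decomposition 2: common = {A}, closure = {A} → lossy.
Decomposition 3: common = {B, D}, closure = {A, B, C, D} → lossless.

Decomposition 2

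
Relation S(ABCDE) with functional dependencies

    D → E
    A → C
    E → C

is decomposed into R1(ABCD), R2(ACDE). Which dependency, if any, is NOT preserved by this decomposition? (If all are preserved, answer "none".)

D → E lies within R2.
A → C lies within R1.
E → C lies within R2.
Every dependency is enforceable on the fragments, so the decomposition is dependency-preserving.

none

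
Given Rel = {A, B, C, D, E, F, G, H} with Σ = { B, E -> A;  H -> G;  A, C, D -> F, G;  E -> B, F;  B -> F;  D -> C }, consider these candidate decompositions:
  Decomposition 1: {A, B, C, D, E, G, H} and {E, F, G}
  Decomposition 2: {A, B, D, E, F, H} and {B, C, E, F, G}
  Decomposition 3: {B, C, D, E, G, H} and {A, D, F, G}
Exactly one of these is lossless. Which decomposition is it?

Decomposition 1: common = {E, G}, closure = {A, B, E, F, G} → lossless.
Decomposition 2: common = {B, E, F}, closure = {A, B, E, F} → lossy.
Decomposition 3: common = {D, G}, closure = {C, D, G} → lossy.

Decomposition 1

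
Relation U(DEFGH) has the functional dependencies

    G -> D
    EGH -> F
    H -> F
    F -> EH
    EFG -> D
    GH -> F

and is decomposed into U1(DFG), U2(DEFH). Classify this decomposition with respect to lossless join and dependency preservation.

lossless and dependency-preserving

Lossless test: (DF)⁺ = {DEFH}, which contains all of one fragment — lossless.
Dependency preservation: EGH → F; EFG → D; GH → F are not contained in any single fragment, but the restricted closure of each left-hand side across the fragments still reaches the right-hand side; the remaining FDs each lie inside some fragment. All dependencies are preserved.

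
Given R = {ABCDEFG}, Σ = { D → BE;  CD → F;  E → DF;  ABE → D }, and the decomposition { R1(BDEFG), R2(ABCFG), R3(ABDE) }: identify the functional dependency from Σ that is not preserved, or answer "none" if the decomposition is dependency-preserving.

none

D → BE lies within R1.
CD → F: restricted closure across fragments reaches F.
E → DF lies within R1.
ABE → D lies within R3.
Every dependency is enforceable on the fragments, so the decomposition is dependency-preserving.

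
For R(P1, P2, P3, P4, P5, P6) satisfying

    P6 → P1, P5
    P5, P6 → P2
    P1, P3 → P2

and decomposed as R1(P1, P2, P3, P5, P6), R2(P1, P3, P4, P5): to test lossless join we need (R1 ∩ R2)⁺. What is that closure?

R1 ∩ R2 = {P1, P3, P5}.
P1, P3 → P2 applies, adding P2
Closure: {P1, P2, P3, P5}.

P1, P2, P3, P5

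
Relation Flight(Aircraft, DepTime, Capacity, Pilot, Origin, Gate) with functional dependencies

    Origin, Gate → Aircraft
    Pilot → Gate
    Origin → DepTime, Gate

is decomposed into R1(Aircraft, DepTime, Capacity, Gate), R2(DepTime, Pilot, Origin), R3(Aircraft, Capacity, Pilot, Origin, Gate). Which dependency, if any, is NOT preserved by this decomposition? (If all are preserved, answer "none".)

Origin, Gate → Aircraft lies within R3.
Pilot → Gate lies within R3.
Origin → DepTime, Gate: restricted closure across fragments reaches DepTime, Gate.
Every dependency is enforceable on the fragments, so the decomposition is dependency-preserving.

none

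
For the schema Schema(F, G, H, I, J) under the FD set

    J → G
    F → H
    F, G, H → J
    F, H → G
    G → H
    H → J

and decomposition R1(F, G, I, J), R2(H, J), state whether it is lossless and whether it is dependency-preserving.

lossless and dependency-preserving

Lossless test: (J)⁺ = {G, H, J}, which contains all of one fragment — lossless.
Dependency preservation: F → H; F, G, H → J; F, H → G; G → H are not contained in any single fragment, but the restricted closure of each left-hand side across the fragments still reaches the right-hand side; the remaining FDs each lie inside some fragment. All dependencies are preserved.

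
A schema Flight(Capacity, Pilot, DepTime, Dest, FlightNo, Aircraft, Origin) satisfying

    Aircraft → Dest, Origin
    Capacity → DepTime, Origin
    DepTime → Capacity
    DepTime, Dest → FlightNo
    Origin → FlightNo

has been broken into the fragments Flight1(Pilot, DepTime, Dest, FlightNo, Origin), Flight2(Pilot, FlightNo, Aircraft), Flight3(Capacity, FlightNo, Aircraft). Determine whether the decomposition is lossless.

Chase test. Columns are Capacity, Pilot, DepTime, Dest, FlightNo, Aircraft, Origin; row i has aⱼ where attribute j ∈ Flighti, else bᵢⱼ.
Initial tableau (one row per fragment):
  row 1: b11 a2 a3 a4 a5 b16 a7
  row 2: b21 a2 b23 b24 a5 a6 b27
  row 3: a1 b32 b33 b34 a5 a6 b37
Rows 2 and 3 agree on Aircraft; apply Aircraft→Dest, Origin and equate their Dest, Origin entries.
No row becomes fully distinguished — the join is lossy.

No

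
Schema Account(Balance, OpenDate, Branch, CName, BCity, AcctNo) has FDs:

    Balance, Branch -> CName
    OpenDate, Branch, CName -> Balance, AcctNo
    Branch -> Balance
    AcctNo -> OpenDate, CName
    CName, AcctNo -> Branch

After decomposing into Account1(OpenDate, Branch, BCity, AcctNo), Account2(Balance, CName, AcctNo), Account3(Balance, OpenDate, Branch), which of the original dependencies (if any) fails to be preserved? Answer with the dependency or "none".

Check Balance, Branch → CName: no single fragment contains all of {Balance, Branch, CName}, and the restricted closure of {Balance, Branch} across the fragments never reaches {CName}.
OpenDate, Branch, CName → Balance, AcctNo is preserved.
Branch → Balance is preserved.
AcctNo → OpenDate, CName is preserved.
CName, AcctNo → Branch is preserved.

Balance, Branch -> CName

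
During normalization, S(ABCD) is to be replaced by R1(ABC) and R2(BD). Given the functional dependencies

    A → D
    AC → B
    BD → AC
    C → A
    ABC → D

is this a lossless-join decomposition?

No

Common attributes: R1 ∩ R2 = {B}.
No dependency enlarges {B}, so (B)⁺ = {B}.
The closure contains neither all of R1 = {ABC} nor all of R2 = {BD}, so the common attributes are not a superkey of either fragment. The join is lossy.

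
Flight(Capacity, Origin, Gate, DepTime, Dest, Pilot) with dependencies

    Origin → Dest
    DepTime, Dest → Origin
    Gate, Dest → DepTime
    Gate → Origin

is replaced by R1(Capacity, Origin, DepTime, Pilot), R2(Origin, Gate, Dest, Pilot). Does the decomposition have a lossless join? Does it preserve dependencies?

lossy and not dependency-preserving

Lossless test: (Origin, Pilot)⁺ = {Origin, Dest, Pilot}, which is a superkey of neither fragment — lossy.
Dependency preservation: the restricted closure of {DepTime, Dest} across the fragments never reaches {Origin}, so DepTime, Dest → Origin cannot be enforced without a join — not preserved.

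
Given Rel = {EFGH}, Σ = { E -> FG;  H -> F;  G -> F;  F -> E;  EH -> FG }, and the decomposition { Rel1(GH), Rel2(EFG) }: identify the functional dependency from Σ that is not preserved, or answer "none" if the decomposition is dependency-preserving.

E → FG lies within Rel2.
H → F: restricted closure across fragments reaches F.
G → F lies within Rel2.
F → E lies within Rel2.
EH → FG: restricted closure across fragments reaches FG.
Every dependency is enforceable on the fragments, so the decomposition is dependency-preserving.

none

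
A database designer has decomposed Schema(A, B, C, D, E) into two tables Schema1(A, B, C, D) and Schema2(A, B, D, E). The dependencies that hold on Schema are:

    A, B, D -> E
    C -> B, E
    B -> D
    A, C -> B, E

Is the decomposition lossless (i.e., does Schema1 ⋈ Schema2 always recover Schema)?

Yes

Common attributes: Schema1 ∩ Schema2 = {A, B, D}.
Closure of {A, B, D}: A, B, D → E applies, adding E. So (A, B, D)⁺ = {A, B, D, E}.
This closure contains every attribute of Schema2, so Schema1 ∩ Schema2 → Schema2. The join is lossless.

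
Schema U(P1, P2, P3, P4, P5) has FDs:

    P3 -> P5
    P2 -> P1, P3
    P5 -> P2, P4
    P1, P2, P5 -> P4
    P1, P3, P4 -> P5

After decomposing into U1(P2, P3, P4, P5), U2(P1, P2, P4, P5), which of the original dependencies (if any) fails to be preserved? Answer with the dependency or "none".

none

P3 → P5 lies within U1.
P2 → P1, P3: restricted closure across fragments reaches P1, P3.
P5 → P2, P4 lies within U1.
P1, P2, P5 → P4 lies within U2.
P1, P3, P4 → P5: restricted closure across fragments reaches P5.
Every dependency is enforceable on the fragments, so the decomposition is dependency-preserving.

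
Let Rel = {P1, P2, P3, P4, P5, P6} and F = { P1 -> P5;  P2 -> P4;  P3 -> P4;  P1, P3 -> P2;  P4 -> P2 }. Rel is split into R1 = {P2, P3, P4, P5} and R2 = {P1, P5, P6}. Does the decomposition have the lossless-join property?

No

Common attributes: R1 ∩ R2 = {P5}.
No dependency enlarges {P5}, so (P5)⁺ = {P5}.
The closure contains neither all of R1 = {P2, P3, P4, P5} nor all of R2 = {P1, P5, P6}, so the common attributes are not a superkey of either fragment. The join is lossy.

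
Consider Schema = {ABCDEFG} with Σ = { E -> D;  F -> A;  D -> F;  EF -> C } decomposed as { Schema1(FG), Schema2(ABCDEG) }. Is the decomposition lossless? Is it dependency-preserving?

lossy and not dependency-preserving

Lossless test: (G)⁺ = {G}, which is a superkey of neither fragment — lossy.
Dependency preservation: the restricted closure of {F} across the fragments never reaches {A}, so F → A cannot be enforced without a join — not preserved.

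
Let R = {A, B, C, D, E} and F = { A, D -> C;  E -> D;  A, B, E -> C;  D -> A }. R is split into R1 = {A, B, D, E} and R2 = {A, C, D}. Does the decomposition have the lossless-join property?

Yes

Common attributes: R1 ∩ R2 = {A, D}.
Closure of {A, D}: A, D → C applies, adding C. So (A, D)⁺ = {A, C, D}.
This closure contains every attribute of R2, so R1 ∩ R2 → R2. The join is lossless.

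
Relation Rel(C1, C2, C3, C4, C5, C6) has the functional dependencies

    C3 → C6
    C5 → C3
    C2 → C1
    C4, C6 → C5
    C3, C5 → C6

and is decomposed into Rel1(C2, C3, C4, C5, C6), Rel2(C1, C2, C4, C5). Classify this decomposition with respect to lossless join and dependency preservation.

lossless and dependency-preserving

Lossless test: (C2, C4, C5)⁺ = {C1, C2, C3, C4, C5, C6}, which contains all of one fragment — lossless.
Dependency preservation: every FD's attributes lie within a single fragment, so each can be enforced locally — preserved.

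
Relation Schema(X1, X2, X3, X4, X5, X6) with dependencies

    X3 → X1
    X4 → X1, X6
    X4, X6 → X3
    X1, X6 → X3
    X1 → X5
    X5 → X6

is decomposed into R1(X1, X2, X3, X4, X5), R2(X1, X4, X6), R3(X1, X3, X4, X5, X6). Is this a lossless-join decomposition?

Yes

Chase test. Columns are X1, X2, X3, X4, X5, X6; row i has aⱼ where attribute j ∈ Ri, else bᵢⱼ.
Initial tableau (one row per fragment):
  row 1: a1 a2 a3 a4 a5 b16
  row 2: a1 b22 b23 a4 b25 a6
  row 3: a1 b32 a3 a4 a5 a6
Rows 1 and 2 agree on X4; apply X4→X1, X6 and equate their X1, X6 entries.
Rows 1 and 2 agree on X4, X6; apply X4, X6→X3 and equate their X3 entries.
Rows 1 and 2 agree on X1; apply X1→X5 and equate their X5 entries.
Row 1 is now all distinguished symbols — the join is lossless.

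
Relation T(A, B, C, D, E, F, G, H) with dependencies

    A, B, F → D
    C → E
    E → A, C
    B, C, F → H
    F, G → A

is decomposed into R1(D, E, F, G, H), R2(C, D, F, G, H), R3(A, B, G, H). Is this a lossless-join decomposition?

Chase test. Columns are A, B, C, D, E, F, G, H; row i has aⱼ where attribute j ∈ Ri, else bᵢⱼ.
Initial tableau (one row per fragment):
  row 1: b11 b12 b13 a4 a5 a6 a7 a8
  row 2: b21 b22 a3 a4 b25 a6 a7 a8
  row 3: a1 a2 b33 b34 b35 b36 a7 a8
Rows 1 and 2 agree on F, G; apply F, G→A and equate their A entries.
No row becomes fully distinguished — the join is lossy.

No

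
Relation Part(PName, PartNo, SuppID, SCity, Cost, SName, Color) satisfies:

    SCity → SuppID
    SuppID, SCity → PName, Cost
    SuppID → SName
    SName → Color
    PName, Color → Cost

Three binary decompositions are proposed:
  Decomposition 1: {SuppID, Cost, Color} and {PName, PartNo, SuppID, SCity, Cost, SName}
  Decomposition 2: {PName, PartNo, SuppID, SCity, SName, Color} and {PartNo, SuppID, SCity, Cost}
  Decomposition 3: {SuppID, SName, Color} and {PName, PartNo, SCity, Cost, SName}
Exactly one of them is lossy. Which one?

Decomposition 3

Decomposition 1: common = {SuppID, Cost}, closure = {SuppID, Cost, SName, Color} → lossless.
Decomposition 2: common = {PartNo, SuppID, SCity}, closure = {PName, PartNo, SuppID, SCity, Cost, SName, Color} → lossless.
Decomposition 3: common = {SName}, closure = {SName, Color} → lossy.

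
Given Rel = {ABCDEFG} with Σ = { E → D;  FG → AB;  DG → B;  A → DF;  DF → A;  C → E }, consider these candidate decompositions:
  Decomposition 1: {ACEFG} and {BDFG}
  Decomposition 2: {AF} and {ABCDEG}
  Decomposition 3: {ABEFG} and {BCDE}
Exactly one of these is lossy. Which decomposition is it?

Decomposition 1: common = {FG}, closure = {ABDFG} → lossless.
Decomposition 2: common = {A}, closure = {ADF} → lossless.
Decomposition 3: common = {BE}, closure = {BDE} → lossy.

Decomposition 3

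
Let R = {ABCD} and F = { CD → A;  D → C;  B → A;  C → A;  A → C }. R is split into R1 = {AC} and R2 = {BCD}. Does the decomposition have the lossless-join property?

Yes

Common attributes: R1 ∩ R2 = {C}.
Closure of {C}: C → A applies, adding A. So (C)⁺ = {AC}.
This closure contains every attribute of R1, so R1 ∩ R2 → R1. The join is lossless.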